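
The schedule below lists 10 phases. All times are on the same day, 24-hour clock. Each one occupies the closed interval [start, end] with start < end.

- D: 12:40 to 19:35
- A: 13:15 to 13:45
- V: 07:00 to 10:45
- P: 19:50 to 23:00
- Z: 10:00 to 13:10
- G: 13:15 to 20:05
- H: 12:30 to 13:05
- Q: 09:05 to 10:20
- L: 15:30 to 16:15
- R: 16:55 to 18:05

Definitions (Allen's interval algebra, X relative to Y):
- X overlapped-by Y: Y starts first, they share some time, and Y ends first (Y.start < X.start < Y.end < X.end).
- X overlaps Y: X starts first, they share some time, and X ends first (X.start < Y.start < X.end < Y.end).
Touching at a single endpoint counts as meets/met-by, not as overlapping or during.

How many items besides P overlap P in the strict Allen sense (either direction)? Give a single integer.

1

Target P = [19:50, 23:00].
A [13:15, 13:45] → before → no.
D [12:40, 19:35] → before → no.
G [13:15, 20:05] → overlaps → counts.
H [12:30, 13:05] → before → no.
L [15:30, 16:15] → before → no.
Q [09:05, 10:20] → before → no.
R [16:55, 18:05] → before → no.
V [07:00, 10:45] → before → no.
Z [10:00, 13:10] → before → no.
Total: 1.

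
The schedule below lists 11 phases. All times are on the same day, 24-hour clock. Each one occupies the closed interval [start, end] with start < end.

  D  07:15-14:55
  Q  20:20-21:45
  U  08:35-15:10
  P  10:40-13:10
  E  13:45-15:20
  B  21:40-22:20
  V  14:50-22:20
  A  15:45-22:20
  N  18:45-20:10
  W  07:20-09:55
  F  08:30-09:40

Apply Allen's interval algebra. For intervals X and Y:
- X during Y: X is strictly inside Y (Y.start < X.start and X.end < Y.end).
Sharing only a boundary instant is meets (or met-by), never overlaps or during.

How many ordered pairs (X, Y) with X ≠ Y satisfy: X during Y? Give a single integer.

Checking all 110 ordered pairs for relation 'during'; matching pairs in alphabetical order:
(F, D): F during D ✓
(F, W): F during W ✓
(N, A): N during A ✓
(N, V): N during V ✓
(P, D): P during D ✓
(P, U): P during U ✓
(Q, A): Q during A ✓
(Q, V): Q during V ✓
(W, D): W during D ✓
Count: 9.

9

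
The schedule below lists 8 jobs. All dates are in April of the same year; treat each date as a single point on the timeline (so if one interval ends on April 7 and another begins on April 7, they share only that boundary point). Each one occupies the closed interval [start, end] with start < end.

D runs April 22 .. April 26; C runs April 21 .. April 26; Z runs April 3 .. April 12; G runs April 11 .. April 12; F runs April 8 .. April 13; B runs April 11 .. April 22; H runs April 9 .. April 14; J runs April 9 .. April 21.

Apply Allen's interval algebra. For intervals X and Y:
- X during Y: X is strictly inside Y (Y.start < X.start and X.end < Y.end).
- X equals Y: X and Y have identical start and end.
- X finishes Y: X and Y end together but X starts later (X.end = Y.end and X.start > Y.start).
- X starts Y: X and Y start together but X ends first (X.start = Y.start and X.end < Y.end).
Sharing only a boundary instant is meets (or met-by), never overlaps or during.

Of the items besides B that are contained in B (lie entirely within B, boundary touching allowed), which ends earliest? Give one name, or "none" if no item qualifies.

G

Target B = [April 11, April 22].
C [April 21, April 26] → overlapped-by → excluded.
D [April 22, April 26] → met-by → excluded.
F [April 8, April 13] → overlaps → excluded.
G [April 11, April 12] → starts → candidate.
H [April 9, April 14] → overlaps → excluded.
J [April 9, April 21] → overlaps → excluded.
Z [April 3, April 12] → overlaps → excluded.
Among candidates, earliest end is April 12 → G.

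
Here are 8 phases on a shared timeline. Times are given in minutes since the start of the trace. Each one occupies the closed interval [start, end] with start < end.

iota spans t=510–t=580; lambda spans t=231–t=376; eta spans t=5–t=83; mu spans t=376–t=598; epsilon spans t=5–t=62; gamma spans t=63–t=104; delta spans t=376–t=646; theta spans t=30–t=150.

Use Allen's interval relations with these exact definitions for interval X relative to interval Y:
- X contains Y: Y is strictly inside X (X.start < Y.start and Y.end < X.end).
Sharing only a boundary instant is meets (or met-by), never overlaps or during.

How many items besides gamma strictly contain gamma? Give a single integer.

Target gamma = [t=63, t=104].
delta [t=376, t=646] → after → no.
epsilon [t=5, t=62] → before → no.
eta [t=5, t=83] → overlaps → no.
iota [t=510, t=580] → after → no.
lambda [t=231, t=376] → after → no.
mu [t=376, t=598] → after → no.
theta [t=30, t=150] → contains → counts.
Total: 1.

1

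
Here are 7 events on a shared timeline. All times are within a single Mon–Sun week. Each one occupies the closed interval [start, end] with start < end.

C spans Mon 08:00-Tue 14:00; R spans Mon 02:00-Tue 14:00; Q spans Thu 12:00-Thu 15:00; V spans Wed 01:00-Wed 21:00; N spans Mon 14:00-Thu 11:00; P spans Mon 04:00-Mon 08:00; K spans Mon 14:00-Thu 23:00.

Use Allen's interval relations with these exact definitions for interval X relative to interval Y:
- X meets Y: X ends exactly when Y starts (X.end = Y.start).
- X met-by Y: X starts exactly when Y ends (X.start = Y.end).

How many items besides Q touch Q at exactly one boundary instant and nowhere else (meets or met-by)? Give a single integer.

Target Q = [Thu 12:00, Thu 15:00].
C [Mon 08:00, Tue 14:00] → before → no.
K [Mon 14:00, Thu 23:00] → contains → no.
N [Mon 14:00, Thu 11:00] → before → no.
P [Mon 04:00, Mon 08:00] → before → no.
R [Mon 02:00, Tue 14:00] → before → no.
V [Wed 01:00, Wed 21:00] → before → no.
Total: 0.

0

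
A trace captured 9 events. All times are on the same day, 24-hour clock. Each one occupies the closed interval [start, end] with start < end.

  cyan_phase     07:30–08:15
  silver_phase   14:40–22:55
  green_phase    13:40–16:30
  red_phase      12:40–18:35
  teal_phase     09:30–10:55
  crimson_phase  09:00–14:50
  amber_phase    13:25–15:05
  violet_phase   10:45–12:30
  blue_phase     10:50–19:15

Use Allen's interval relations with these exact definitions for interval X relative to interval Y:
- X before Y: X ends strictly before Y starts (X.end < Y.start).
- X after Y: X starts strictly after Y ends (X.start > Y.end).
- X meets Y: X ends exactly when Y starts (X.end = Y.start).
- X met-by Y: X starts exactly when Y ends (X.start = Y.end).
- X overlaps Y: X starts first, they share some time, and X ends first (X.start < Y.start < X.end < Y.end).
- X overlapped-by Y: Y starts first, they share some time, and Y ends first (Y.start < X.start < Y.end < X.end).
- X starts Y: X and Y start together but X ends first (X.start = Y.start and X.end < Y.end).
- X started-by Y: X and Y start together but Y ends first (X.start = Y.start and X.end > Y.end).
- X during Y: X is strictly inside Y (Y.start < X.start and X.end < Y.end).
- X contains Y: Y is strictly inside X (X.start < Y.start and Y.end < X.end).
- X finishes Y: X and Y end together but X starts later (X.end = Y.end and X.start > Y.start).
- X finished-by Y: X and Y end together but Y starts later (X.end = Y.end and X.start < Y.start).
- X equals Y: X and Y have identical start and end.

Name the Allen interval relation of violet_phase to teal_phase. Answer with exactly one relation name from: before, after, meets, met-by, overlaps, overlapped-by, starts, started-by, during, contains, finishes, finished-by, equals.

overlapped-by

violet_phase = [10:45, 12:30]; teal_phase = [09:30, 10:55].
Compare endpoints: violet_phase.start > teal_phase.start, violet_phase.start < teal_phase.end, violet_phase.end > teal_phase.start, violet_phase.end > teal_phase.end.
That pattern is 'overlapped-by'.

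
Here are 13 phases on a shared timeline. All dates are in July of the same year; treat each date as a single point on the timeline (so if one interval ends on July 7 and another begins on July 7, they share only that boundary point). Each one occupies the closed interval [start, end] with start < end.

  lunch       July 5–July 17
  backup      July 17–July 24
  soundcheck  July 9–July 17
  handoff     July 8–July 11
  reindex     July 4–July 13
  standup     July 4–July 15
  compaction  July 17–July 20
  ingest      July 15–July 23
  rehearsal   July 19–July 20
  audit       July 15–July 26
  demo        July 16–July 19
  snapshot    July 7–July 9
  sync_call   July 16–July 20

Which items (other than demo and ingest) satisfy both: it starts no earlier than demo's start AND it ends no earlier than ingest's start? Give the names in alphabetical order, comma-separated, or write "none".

Conditions: its start is no earlier than demo's start (X.start >= July 16) AND its end is no earlier than ingest's start (X.end >= July 15).
audit: start July 15 >= July 16? ✗; end July 26 >= July 15? ✓ → no.
backup: start July 17 >= July 16? ✓; end July 24 >= July 15? ✓ → yes.
compaction: start July 17 >= July 16? ✓; end July 20 >= July 15? ✓ → yes.
handoff: start July 8 >= July 16? ✗; end July 11 >= July 15? ✗ → no.
lunch: start July 5 >= July 16? ✗; end July 17 >= July 15? ✓ → no.
rehearsal: start July 19 >= July 16? ✓; end July 20 >= July 15? ✓ → yes.
reindex: start July 4 >= July 16? ✗; end July 13 >= July 15? ✗ → no.
snapshot: start July 7 >= July 16? ✗; end July 9 >= July 15? ✗ → no.
soundcheck: start July 9 >= July 16? ✗; end July 17 >= July 15? ✓ → no.
standup: start July 4 >= July 16? ✗; end July 15 >= July 15? ✓ → no.
sync_call: start July 16 >= July 16? ✓; end July 20 >= July 15? ✓ → yes.
Result: backup, compaction, rehearsal, sync_call.

backup, compaction, rehearsal, sync_call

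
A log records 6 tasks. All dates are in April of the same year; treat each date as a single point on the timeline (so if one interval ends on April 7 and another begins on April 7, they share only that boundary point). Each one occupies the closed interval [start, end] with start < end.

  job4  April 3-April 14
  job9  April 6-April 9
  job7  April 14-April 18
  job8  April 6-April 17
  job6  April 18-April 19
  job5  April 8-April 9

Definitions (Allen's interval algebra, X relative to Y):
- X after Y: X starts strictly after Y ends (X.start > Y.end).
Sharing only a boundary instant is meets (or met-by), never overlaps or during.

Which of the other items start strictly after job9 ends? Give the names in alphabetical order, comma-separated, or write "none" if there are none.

job6, job7

Target job9 = [April 6, April 9].
job4 [April 3, April 14] → contains → no.
job5 [April 8, April 9] → finishes → no.
job6 [April 18, April 19] → after → yes.
job7 [April 14, April 18] → after → yes.
job8 [April 6, April 17] → started-by → no.
Result: job6, job7.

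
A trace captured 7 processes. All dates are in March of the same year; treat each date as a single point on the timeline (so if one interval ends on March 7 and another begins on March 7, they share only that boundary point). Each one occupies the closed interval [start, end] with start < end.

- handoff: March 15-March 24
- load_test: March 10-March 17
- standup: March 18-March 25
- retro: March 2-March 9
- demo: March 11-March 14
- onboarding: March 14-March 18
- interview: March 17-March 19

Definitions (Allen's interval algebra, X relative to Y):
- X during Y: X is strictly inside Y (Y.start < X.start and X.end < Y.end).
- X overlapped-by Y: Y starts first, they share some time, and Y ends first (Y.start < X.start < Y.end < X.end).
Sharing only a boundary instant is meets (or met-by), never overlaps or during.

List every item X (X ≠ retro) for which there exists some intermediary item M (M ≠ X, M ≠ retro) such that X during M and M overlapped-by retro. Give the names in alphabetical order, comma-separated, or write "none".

Target retro = [March 2, March 9].
Intermediaries M with M overlapped-by retro: none.
Union: none.

none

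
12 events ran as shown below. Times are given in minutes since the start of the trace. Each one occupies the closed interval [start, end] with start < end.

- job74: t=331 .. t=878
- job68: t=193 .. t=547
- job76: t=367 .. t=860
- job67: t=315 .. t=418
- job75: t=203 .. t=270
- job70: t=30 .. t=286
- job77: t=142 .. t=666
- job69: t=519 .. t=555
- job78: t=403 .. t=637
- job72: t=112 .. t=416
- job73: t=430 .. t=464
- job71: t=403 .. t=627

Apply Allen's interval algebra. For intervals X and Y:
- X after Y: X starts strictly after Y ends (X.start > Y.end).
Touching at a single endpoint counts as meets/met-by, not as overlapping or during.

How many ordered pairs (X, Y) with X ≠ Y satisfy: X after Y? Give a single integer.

Checking all 132 ordered pairs for relation 'after'; matching pairs in alphabetical order:
(job67, job70): job67 after job70 ✓
(job67, job75): job67 after job75 ✓
(job69, job67): job69 after job67 ✓
(job69, job70): job69 after job70 ✓
(job69, job72): job69 after job72 ✓
(job69, job73): job69 after job73 ✓
(job69, job75): job69 after job75 ✓
(job71, job70): job71 after job70 ✓
(job71, job75): job71 after job75 ✓
(job73, job67): job73 after job67 ✓
(job73, job70): job73 after job70 ✓
(job73, job72): job73 after job72 ✓
(job73, job75): job73 after job75 ✓
(job74, job70): job74 after job70 ✓
(job74, job75): job74 after job75 ✓
(job76, job70): job76 after job70 ✓
(job76, job75): job76 after job75 ✓
(job78, job70): job78 after job70 ✓
(job78, job75): job78 after job75 ✓
Count: 19.

19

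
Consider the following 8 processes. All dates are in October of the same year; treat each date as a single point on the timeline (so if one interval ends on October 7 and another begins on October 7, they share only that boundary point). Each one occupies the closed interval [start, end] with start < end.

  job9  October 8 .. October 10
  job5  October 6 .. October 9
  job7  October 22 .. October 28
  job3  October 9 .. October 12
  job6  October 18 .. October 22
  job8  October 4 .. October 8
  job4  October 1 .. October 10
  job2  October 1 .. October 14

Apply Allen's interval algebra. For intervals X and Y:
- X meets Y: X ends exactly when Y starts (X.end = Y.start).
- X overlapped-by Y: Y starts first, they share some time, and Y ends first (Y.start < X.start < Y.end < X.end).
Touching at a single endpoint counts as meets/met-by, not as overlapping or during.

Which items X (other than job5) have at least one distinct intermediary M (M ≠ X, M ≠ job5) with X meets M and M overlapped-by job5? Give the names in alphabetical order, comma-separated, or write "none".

Target job5 = [October 6, October 9].
Intermediaries M with M overlapped-by job5: job9.
Via job9 — items with X meets job9: job8.
Union: job8.

job8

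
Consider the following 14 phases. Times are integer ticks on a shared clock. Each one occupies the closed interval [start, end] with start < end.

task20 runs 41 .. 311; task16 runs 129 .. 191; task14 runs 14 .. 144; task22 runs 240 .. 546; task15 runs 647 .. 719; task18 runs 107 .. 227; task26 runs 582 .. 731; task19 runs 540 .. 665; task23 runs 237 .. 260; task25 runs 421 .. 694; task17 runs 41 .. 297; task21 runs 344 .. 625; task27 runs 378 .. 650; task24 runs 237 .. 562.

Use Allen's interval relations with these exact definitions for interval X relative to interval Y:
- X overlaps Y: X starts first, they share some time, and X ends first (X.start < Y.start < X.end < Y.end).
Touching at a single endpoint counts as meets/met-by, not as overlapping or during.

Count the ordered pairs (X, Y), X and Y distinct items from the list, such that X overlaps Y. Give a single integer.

Checking all 182 ordered pairs for relation 'overlaps'; matching pairs in alphabetical order:
(task14, task16): task14 overlaps task16 ✓
(task14, task17): task14 overlaps task17 ✓
(task14, task18): task14 overlaps task18 ✓
(task14, task20): task14 overlaps task20 ✓
(task17, task22): task17 overlaps task22 ✓
(task17, task24): task17 overlaps task24 ✓
(task19, task15): task19 overlaps task15 ✓
(task19, task26): task19 overlaps task26 ✓
(task20, task22): task20 overlaps task22 ✓
(task20, task24): task20 overlaps task24 ✓
(task21, task19): task21 overlaps task19 ✓
(task21, task25): task21 overlaps task25 ✓
(task21, task26): task21 overlaps task26 ✓
(task21, task27): task21 overlaps task27 ✓
(task22, task19): task22 overlaps task19 ✓
(task22, task21): task22 overlaps task21 ✓
(task22, task25): task22 overlaps task25 ✓
(task22, task27): task22 overlaps task27 ✓
(task23, task22): task23 overlaps task22 ✓
(task24, task19): task24 overlaps task19 ✓
(task24, task21): task24 overlaps task21 ✓
(task24, task25): task24 overlaps task25 ✓
(task24, task27): task24 overlaps task27 ✓
(task25, task15): task25 overlaps task15 ✓
... plus 5 further pairs not listed.
Count: 29.

29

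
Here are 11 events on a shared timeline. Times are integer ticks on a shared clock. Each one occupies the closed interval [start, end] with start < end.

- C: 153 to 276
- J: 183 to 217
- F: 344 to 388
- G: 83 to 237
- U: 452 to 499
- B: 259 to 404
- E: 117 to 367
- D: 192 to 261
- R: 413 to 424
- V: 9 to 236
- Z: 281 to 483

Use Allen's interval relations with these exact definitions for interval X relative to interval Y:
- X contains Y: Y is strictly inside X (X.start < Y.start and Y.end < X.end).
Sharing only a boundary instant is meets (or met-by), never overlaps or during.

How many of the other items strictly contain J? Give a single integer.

4

Target J = [183, 217].
B [259, 404] → after → no.
C [153, 276] → contains → counts.
D [192, 261] → overlapped-by → no.
E [117, 367] → contains → counts.
F [344, 388] → after → no.
G [83, 237] → contains → counts.
R [413, 424] → after → no.
U [452, 499] → after → no.
V [9, 236] → contains → counts.
Z [281, 483] → after → no.
Total: 4.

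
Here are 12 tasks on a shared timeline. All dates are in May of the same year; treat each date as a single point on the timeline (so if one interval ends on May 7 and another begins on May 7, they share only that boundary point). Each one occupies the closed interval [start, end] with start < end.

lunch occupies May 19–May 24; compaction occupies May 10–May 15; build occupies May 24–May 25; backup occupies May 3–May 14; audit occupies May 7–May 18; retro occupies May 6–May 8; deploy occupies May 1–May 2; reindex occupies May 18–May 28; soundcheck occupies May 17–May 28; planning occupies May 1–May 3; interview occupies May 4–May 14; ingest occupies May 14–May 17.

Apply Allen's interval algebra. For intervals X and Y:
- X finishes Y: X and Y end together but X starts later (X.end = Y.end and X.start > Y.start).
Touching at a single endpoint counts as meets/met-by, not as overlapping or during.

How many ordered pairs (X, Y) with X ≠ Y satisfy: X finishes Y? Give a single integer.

2

Checking all 132 ordered pairs for relation 'finishes'; matching pairs in alphabetical order:
(interview, backup): interview finishes backup ✓
(reindex, soundcheck): reindex finishes soundcheck ✓
Count: 2.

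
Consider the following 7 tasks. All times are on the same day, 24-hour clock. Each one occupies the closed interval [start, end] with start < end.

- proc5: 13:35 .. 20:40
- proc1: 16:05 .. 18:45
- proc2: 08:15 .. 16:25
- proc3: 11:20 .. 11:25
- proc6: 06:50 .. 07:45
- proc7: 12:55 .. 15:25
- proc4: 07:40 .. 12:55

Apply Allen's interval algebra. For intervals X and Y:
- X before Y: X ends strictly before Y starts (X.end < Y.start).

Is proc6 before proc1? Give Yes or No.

proc6 = [06:50, 07:45], proc1 = [16:05, 18:45].
Actual relation of proc6 to proc1: before.
Asked whether 'before' holds → Yes.

Yes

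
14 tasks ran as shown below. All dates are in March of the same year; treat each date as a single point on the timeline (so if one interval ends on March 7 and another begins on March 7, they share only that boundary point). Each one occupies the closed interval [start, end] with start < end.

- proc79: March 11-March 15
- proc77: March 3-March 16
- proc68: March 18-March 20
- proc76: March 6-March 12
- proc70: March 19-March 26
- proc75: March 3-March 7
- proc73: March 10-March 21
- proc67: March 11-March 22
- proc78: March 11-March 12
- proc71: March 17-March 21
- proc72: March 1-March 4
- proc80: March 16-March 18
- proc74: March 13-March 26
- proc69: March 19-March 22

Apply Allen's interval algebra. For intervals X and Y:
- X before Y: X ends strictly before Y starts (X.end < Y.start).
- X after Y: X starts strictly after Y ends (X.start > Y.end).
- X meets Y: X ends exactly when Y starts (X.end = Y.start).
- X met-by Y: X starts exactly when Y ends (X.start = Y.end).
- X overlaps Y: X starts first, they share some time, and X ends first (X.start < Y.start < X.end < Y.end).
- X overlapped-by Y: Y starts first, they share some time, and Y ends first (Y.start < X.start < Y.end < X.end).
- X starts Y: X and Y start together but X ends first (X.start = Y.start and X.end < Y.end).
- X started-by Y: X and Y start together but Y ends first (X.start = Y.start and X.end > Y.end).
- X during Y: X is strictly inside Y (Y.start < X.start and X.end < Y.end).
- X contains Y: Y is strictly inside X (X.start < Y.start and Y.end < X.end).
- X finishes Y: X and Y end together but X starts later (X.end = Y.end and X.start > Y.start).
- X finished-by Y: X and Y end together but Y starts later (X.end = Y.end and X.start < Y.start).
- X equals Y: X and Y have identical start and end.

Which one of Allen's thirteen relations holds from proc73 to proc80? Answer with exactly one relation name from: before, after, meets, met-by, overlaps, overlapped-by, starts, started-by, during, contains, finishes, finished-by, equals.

proc73 = [March 10, March 21]; proc80 = [March 16, March 18].
Compare endpoints: proc73.start < proc80.start, proc73.start < proc80.end, proc73.end > proc80.start, proc73.end > proc80.end.
That pattern is 'contains'.

contains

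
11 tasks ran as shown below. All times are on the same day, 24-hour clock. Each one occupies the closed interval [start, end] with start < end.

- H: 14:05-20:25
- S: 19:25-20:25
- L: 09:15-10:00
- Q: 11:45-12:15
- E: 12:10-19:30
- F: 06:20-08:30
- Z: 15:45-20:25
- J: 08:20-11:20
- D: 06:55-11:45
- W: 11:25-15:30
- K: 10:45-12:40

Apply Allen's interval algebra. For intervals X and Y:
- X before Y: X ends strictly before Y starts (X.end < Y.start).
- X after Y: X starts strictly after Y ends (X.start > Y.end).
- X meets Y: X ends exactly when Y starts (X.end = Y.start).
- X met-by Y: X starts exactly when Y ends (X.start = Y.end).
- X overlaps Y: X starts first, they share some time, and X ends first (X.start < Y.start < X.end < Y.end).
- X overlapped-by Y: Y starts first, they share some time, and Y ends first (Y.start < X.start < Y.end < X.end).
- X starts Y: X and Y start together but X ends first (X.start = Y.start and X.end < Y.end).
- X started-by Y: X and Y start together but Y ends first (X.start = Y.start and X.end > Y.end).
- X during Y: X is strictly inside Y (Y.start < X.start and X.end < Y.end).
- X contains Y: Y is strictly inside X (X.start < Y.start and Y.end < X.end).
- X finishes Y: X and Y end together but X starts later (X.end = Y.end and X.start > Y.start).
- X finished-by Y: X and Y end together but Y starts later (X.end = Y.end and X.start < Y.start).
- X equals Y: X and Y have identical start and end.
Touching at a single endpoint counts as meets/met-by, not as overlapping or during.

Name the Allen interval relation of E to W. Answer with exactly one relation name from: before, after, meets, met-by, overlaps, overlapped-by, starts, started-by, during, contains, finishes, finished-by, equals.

E = [12:10, 19:30]; W = [11:25, 15:30].
Compare endpoints: E.start > W.start, E.start < W.end, E.end > W.start, E.end > W.end.
That pattern is 'overlapped-by'.

overlapped-by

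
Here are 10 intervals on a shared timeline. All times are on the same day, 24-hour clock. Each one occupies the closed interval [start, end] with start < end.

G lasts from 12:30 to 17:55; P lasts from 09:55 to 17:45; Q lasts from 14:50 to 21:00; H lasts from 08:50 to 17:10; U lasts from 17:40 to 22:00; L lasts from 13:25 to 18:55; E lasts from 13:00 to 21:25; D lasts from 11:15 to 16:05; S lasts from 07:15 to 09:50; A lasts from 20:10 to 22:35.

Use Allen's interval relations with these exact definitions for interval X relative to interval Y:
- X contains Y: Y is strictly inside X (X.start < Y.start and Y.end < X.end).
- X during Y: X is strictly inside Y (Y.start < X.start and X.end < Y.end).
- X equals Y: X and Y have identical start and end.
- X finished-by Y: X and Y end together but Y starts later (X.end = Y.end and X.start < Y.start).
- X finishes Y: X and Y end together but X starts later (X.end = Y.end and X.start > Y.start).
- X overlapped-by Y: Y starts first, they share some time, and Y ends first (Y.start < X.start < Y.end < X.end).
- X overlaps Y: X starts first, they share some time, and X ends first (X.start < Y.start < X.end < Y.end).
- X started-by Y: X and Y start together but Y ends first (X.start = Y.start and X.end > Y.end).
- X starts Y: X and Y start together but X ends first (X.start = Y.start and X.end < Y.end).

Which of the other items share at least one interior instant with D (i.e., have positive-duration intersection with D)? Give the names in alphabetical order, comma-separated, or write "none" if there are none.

E, G, H, L, P, Q

Target D = [11:15, 16:05].
A [20:10, 22:35] → after → no.
E [13:00, 21:25] → overlapped-by → yes.
G [12:30, 17:55] → overlapped-by → yes.
H [08:50, 17:10] → contains → yes.
L [13:25, 18:55] → overlapped-by → yes.
P [09:55, 17:45] → contains → yes.
Q [14:50, 21:00] → overlapped-by → yes.
S [07:15, 09:50] → before → no.
U [17:40, 22:00] → after → no.
Result: E, G, H, L, P, Q.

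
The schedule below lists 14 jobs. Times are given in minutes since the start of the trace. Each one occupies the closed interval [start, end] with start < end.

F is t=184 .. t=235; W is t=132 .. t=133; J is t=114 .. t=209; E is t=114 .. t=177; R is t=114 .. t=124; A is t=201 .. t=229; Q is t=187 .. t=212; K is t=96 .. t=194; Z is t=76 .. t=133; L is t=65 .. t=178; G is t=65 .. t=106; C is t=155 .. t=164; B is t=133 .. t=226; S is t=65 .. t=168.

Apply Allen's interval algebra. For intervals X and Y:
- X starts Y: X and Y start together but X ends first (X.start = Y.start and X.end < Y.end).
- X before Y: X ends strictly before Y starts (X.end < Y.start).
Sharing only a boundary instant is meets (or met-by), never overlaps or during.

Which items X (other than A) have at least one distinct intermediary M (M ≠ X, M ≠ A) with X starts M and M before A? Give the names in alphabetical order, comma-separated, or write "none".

G, R, S

Target A = [t=201, t=229].
Intermediaries M with M before A: C, E, G, K, L, R, S, W, Z.
Via C — items with X starts C: none.
Via E — items with X starts E: R.
Via G — items with X starts G: none.
Via K — items with X starts K: none.
Via L — items with X starts L: G, S.
Via R — items with X starts R: none.
Via S — items with X starts S: G.
Via W — items with X starts W: none.
Via Z — items with X starts Z: none.
Union: G, R, S.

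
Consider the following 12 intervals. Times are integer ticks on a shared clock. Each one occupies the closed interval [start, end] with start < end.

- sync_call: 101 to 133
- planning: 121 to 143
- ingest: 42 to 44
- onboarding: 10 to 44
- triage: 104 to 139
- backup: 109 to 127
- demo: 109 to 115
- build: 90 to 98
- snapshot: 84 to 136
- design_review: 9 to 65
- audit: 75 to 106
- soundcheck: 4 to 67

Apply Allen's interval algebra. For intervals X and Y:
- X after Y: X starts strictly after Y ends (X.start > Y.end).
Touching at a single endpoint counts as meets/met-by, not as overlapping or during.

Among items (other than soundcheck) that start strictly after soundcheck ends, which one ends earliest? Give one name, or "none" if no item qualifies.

build

Target soundcheck = [4, 67].
audit [75, 106] → after → candidate.
backup [109, 127] → after → candidate.
build [90, 98] → after → candidate.
demo [109, 115] → after → candidate.
design_review [9, 65] → during → excluded.
ingest [42, 44] → during → excluded.
onboarding [10, 44] → during → excluded.
planning [121, 143] → after → candidate.
snapshot [84, 136] → after → candidate.
sync_call [101, 133] → after → candidate.
triage [104, 139] → after → candidate.
Among candidates, earliest end is 98 → build.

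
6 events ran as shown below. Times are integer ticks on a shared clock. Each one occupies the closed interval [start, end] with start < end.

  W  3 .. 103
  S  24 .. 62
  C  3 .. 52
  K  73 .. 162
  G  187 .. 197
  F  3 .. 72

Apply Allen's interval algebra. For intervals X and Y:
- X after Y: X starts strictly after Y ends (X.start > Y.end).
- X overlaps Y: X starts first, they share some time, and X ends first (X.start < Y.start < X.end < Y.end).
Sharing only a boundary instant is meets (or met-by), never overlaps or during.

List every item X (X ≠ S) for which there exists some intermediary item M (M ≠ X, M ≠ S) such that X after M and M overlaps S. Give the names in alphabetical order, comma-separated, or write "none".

Target S = [24, 62].
Intermediaries M with M overlaps S: C.
Via C — items with X after C: G, K.
Union: G, K.

G, K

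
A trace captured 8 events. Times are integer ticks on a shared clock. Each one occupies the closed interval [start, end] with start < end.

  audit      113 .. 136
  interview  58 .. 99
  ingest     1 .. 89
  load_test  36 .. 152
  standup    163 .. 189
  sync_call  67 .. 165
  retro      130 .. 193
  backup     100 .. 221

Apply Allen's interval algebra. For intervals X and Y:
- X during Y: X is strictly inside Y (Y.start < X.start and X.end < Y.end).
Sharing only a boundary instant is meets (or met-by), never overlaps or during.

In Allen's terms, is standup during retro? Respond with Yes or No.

standup = [163, 189], retro = [130, 193].
Actual relation of standup to retro: during.
Asked whether 'during' holds → Yes.

Yes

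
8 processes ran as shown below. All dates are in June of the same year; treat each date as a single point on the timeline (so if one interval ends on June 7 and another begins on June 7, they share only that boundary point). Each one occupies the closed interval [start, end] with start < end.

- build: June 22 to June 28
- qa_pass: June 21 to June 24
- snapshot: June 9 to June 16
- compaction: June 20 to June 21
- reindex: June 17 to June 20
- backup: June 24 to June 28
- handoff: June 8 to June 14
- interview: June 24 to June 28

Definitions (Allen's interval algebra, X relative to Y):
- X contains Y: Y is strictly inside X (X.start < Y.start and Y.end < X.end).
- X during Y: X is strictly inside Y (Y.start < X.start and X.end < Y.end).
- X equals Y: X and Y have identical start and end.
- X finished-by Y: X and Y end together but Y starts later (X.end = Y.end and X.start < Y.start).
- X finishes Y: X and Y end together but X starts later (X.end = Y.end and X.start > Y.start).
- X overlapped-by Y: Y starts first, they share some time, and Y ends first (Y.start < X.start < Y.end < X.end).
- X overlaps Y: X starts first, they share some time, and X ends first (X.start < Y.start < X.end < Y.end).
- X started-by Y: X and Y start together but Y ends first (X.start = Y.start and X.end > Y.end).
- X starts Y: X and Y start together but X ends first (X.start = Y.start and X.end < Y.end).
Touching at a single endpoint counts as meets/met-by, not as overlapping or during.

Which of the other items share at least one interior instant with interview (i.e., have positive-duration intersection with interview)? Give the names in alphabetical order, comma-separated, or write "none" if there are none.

backup, build

Target interview = [June 24, June 28].
backup [June 24, June 28] → equals → yes.
build [June 22, June 28] → finished-by → yes.
compaction [June 20, June 21] → before → no.
handoff [June 8, June 14] → before → no.
qa_pass [June 21, June 24] → meets → no.
reindex [June 17, June 20] → before → no.
snapshot [June 9, June 16] → before → no.
Result: backup, build.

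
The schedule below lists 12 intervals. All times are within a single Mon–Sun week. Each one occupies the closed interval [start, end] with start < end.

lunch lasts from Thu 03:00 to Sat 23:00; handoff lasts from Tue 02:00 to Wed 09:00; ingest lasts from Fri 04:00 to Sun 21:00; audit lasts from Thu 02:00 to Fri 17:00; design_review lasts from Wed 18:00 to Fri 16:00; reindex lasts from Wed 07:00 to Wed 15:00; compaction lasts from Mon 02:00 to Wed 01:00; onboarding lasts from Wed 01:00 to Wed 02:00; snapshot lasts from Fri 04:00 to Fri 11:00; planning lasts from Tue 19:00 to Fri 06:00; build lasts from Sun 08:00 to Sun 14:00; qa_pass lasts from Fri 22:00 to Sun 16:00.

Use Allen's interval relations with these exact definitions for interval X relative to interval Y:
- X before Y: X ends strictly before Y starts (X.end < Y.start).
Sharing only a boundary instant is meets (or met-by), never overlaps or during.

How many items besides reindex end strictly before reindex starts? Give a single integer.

Target reindex = [Wed 07:00, Wed 15:00].
audit [Thu 02:00, Fri 17:00] → after → no.
build [Sun 08:00, Sun 14:00] → after → no.
compaction [Mon 02:00, Wed 01:00] → before → counts.
design_review [Wed 18:00, Fri 16:00] → after → no.
handoff [Tue 02:00, Wed 09:00] → overlaps → no.
ingest [Fri 04:00, Sun 21:00] → after → no.
lunch [Thu 03:00, Sat 23:00] → after → no.
onboarding [Wed 01:00, Wed 02:00] → before → counts.
planning [Tue 19:00, Fri 06:00] → contains → no.
qa_pass [Fri 22:00, Sun 16:00] → after → no.
snapshot [Fri 04:00, Fri 11:00] → after → no.
Total: 2.

2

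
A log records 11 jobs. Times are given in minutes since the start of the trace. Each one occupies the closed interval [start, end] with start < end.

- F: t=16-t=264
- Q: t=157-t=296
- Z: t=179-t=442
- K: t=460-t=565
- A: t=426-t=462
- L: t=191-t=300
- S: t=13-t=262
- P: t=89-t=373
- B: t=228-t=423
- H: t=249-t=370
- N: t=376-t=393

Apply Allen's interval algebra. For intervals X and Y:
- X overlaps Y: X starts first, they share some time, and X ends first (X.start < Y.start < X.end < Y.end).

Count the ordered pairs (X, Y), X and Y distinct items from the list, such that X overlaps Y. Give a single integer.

Checking all 110 ordered pairs for relation 'overlaps'; matching pairs in alphabetical order:
(A, K): A overlaps K ✓
(F, B): F overlaps B ✓
(F, H): F overlaps H ✓
(F, L): F overlaps L ✓
(F, P): F overlaps P ✓
(F, Q): F overlaps Q ✓
(F, Z): F overlaps Z ✓
(L, B): L overlaps B ✓
(L, H): L overlaps H ✓
(P, B): P overlaps B ✓
(P, Z): P overlaps Z ✓
(Q, B): Q overlaps B ✓
(Q, H): Q overlaps H ✓
(Q, L): Q overlaps L ✓
(Q, Z): Q overlaps Z ✓
(S, B): S overlaps B ✓
(S, F): S overlaps F ✓
(S, H): S overlaps H ✓
(S, L): S overlaps L ✓
(S, P): S overlaps P ✓
(S, Q): S overlaps Q ✓
(S, Z): S overlaps Z ✓
(Z, A): Z overlaps A ✓
Count: 23.

23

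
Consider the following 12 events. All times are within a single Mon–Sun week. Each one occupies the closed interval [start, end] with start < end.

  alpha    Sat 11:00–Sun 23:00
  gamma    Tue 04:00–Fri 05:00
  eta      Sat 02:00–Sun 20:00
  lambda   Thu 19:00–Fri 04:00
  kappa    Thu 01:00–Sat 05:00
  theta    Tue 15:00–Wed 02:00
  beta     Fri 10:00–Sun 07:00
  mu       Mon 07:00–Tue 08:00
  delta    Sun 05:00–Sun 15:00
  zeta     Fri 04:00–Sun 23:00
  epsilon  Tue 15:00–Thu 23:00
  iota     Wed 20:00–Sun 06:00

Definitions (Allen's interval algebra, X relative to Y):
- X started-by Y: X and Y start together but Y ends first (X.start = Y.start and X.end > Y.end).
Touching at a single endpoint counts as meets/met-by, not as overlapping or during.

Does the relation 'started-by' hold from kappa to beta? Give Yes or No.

No

kappa = [Thu 01:00, Sat 05:00], beta = [Fri 10:00, Sun 07:00].
Actual relation of kappa to beta: overlaps.
Asked whether 'started-by' holds → No.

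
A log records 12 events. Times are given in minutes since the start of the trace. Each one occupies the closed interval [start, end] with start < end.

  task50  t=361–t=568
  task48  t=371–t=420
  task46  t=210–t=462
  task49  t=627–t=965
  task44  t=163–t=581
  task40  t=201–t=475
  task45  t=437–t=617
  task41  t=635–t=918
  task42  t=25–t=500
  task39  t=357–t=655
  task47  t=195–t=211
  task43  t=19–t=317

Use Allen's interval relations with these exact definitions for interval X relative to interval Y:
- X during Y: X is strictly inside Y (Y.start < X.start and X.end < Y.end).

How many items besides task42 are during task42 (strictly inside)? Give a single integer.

4

Target task42 = [t=25, t=500].
task39 [t=357, t=655] → overlapped-by → no.
task40 [t=201, t=475] → during → counts.
task41 [t=635, t=918] → after → no.
task43 [t=19, t=317] → overlaps → no.
task44 [t=163, t=581] → overlapped-by → no.
task45 [t=437, t=617] → overlapped-by → no.
task46 [t=210, t=462] → during → counts.
task47 [t=195, t=211] → during → counts.
task48 [t=371, t=420] → during → counts.
task49 [t=627, t=965] → after → no.
task50 [t=361, t=568] → overlapped-by → no.
Total: 4.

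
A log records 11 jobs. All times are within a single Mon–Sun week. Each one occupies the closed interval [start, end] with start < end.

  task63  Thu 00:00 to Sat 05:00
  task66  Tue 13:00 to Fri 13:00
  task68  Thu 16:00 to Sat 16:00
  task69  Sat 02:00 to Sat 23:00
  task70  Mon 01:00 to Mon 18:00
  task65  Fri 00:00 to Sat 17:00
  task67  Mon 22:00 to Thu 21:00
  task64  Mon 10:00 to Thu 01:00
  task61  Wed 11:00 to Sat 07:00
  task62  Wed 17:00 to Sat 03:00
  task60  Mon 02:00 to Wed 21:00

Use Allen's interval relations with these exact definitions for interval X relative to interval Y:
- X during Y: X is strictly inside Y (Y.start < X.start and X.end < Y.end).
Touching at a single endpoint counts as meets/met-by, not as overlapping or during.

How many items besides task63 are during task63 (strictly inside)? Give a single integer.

0

Target task63 = [Thu 00:00, Sat 05:00].
task60 [Mon 02:00, Wed 21:00] → before → no.
task61 [Wed 11:00, Sat 07:00] → contains → no.
task62 [Wed 17:00, Sat 03:00] → overlaps → no.
task64 [Mon 10:00, Thu 01:00] → overlaps → no.
task65 [Fri 00:00, Sat 17:00] → overlapped-by → no.
task66 [Tue 13:00, Fri 13:00] → overlaps → no.
task67 [Mon 22:00, Thu 21:00] → overlaps → no.
task68 [Thu 16:00, Sat 16:00] → overlapped-by → no.
task69 [Sat 02:00, Sat 23:00] → overlapped-by → no.
task70 [Mon 01:00, Mon 18:00] → before → no.
Total: 0.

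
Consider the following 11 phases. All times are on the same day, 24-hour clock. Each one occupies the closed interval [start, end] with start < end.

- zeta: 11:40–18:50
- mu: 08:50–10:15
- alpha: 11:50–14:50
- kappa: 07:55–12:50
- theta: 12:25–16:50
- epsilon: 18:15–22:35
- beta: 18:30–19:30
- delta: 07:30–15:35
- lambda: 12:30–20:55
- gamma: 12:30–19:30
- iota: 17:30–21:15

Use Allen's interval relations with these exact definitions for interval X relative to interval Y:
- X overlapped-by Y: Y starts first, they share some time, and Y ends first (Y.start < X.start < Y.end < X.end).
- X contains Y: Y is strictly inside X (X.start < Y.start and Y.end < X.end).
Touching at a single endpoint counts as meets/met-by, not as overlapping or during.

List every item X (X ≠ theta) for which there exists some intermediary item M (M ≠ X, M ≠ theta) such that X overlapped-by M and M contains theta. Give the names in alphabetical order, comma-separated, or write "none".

Target theta = [12:25, 16:50].
Intermediaries M with M contains theta: zeta.
Via zeta — items with X overlapped-by zeta: beta, epsilon, gamma, iota, lambda.
Union: beta, epsilon, gamma, iota, lambda.

beta, epsilon, gamma, iota, lambda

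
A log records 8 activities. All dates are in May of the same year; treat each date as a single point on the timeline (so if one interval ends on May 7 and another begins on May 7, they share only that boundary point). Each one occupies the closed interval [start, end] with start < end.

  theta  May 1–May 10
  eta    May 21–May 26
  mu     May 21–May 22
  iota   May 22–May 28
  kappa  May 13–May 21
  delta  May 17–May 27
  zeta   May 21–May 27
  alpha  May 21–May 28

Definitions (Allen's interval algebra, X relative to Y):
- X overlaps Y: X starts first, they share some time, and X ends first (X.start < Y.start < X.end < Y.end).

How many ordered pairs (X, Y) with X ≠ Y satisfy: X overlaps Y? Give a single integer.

Checking all 56 ordered pairs for relation 'overlaps'; matching pairs in alphabetical order:
(delta, alpha): delta overlaps alpha ✓
(delta, iota): delta overlaps iota ✓
(eta, iota): eta overlaps iota ✓
(kappa, delta): kappa overlaps delta ✓
(zeta, iota): zeta overlaps iota ✓
Count: 5.

5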